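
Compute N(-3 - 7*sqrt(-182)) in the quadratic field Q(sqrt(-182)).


N(a + b*sqrt(d)) = a^2 - d*b^2
= (-3)^2 - (-182)*(-7)^2
= 9 + 8918
= 8927

8927


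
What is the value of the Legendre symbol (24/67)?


p = 67 is prime, so compute (24/67) with the reciprocity algorithm (Jacobi-symbol steps: pull out 2s via (2/n), flip via reciprocity, reduce):
  pull out 2: (2/67) = -1  (since 67 mod 8 = 3)
  pull out 2: (2/67) = -1  (since 67 mod 8 = 3)
  pull out 2: (2/67) = -1  (since 67 mod 8 = 3)
  reciprocity: (3/67) -> -(67/3)
  reduce: (1/3)
  (1/3) = 1
Product of signs = 1
(24/67) = 1

1


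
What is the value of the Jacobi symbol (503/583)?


Compute (503/583) via quadratic reciprocity:
  reciprocity: (503/583) -> -(583/503)
  reduce: (80/503)
  pull out 2: (2/503) = +1  (since 503 mod 8 = 7)
  pull out 2: (2/503) = +1  (since 503 mod 8 = 7)
  pull out 2: (2/503) = +1  (since 503 mod 8 = 7)
  pull out 2: (2/503) = +1  (since 503 mod 8 = 7)
  reciprocity: (5/503) -> +(503/5)
  reduce: (3/5)
  reciprocity: (3/5) -> +(5/3)
  reduce: (2/3)
  pull out 2: (2/3) = -1  (since 3 mod 8 = 3)
  (1/3) = 1
Product of signs = 1

1


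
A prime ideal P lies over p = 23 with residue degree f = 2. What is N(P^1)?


N(P^a) = p^(a*f)
= 23^(1*2)
= 23^2
= 529

529


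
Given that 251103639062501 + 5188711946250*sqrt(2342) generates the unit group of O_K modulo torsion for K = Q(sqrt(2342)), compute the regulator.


epsilon = 251103639062501 + 5188711946250*sqrt(2342)
= 5.0221e+14
R = ln(5.0221e+14)
= 33.8500

33.8500


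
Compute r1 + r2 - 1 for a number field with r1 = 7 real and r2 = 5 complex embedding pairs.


By Dirichlet's unit theorem:
rank = r1 + r2 - 1
= 7 + 5 - 1
= 11

11


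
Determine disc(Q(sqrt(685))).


For K = Q(sqrt(d)) with d squarefree: disc(K) = d if d = 1 mod 4, and disc(K) = 4d if d = 2 or 3 mod 4.
Here d = 685, and d mod 4 = 1.
d = 1 mod 4 (O_K = Z[(1+sqrt(d))/2]), so disc(K) = d = 685

685


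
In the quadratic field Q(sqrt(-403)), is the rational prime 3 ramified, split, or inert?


K = Q(sqrt(-403)). Since d mod 4 = 1, disc(K) = -403.
Check p | disc: -403 mod 3 = 2.
p does not divide disc. Compute Legendre symbol (d/p):
2^((3-1)/2) mod 3 = -1
(d/p) = -1, so p is inert: (p) stays prime with e=1, f=2, g=1.
Therefore p is inert.

inert


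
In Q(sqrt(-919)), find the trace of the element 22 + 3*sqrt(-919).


Tr(a + b*sqrt(d)) = (a + b*sqrt(d)) + (a - b*sqrt(d)) = 2a
= 2 * (22)
= 44

44


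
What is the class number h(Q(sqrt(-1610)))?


K = Q(sqrt(-1610)). d mod 4 = 2, so D = disc(K) = 4d = -6440
h(K) equals the number of primitive reduced positive-definite forms (a, b, c) = a*x^2 + b*x*y + c*y^2 with b^2 - 4ac = D,
where reduced means |b| <= a <= c, with b >= 0 whenever |b| = a or a = c, and primitive means gcd(a, b, c) = 1.
Reduced forces 3a^2 <= |D| = 6440, so 1 <= a <= 46; b must have the parity of D, and c = (b^2 - D)/(4a) must be an integer >= a.
Enumerate a = 1..46, b in [-a, a]:
  a=1: (1, 0, 1610)  [1]
  a=2: (2, 0, 805)  [1]
  a=3: (3, -2, 537), (3, 2, 537)  [2]
  a=4: none
  a=5: (5, 0, 322)  [1]
  a=6: (6, -4, 269), (6, 4, 269)  [2]
  a=7: (7, 0, 230)  [1]
  a=8: none
  a=9: (9, -2, 179), (9, 2, 179)  [2]
  a=10: (10, 0, 161)  [1]
  a=11..13: none
  a=14: (14, 0, 115)  [1]
  a=15: (15, -10, 109), (15, 10, 109)  [2]
  a=16..17: none
  a=18: (18, -16, 93), (18, 16, 93)  [2]
  a=19: (19, -18, 89), (19, 18, 89)  [2]
  a=20: none
  a=21: (21, -14, 79), (21, 14, 79)  [2]
  a=22: none
  a=23: (23, 0, 70)  [1]
  a=24..26: none
  a=27: (27, -16, 62), (27, 16, 62)  [2]
  a=28..29: none
  a=30: (30, -20, 57), (30, 20, 57)  [2]
  a=31: (31, -16, 54), (31, 16, 54)  [2]
  a=32..34: none
  a=35: (35, 0, 46)  [1]
  a=36..37: none
  a=38: (38, -20, 45), (38, 20, 45)  [2]
  a=39..41: none
  a=42: (42, -28, 43), (42, 28, 43)  [2]
  a=43..46: none
Total reduced forms: 1 + 1 + 2 + 1 + 2 + 1 + 2 + 1 + 1 + 2 + 2 + 2 + 2 + 1 + 2 + 2 + 2 + 1 + 2 + 2 = 32
h = 32

32


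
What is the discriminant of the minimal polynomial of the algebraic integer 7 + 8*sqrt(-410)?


The element 7 + 8*sqrt(-410) has minimal polynomial:
x^2 - 14*x + 26289
Discriminant = (-14)^2 - 4*(26289)
= 196 - 105156
= -104960

-104960


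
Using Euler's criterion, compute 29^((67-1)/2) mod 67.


p = 67 is prime and the exponent is (p-1)/2 = 33, so by Euler's criterion 29^33 = (29/67) = +1 or -1 mod 67.
Compute by square-and-multiply:
  33 = 32 + 1 (binary 100001)
  Repeated squaring mod 67: 29^1 = 29, 29^2 = 37, 29^4 = 29, 29^8 = 37, 29^16 = 29, 29^32 = 37
  29^33 = 29^32 * 29^1 = 37 * 29 mod 67
    37 * 29 = 1073 = 1 mod 67
  29^33 = 1 mod 67
Result 1: 29 is a quadratic residue mod 67.
29^33 mod 67 = 1

1


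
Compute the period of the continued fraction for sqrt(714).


Run the CF algorithm for sqrt(714).
a_0 = floor(sqrt(714)) = 26; set m_0=0, q_0=1.
Recurrence: m' = q*a - m,  q' = (d - m'^2)/q,  a' = floor((a_0 + m')/q').
  step 1: m=26, q=38, a=1
  step 2: m=12, q=15, a=2
  step 3: m=18, q=26, a=1
  step 4: m=8, q=25, a=1
  step 5: m=17, q=17, a=2
  step 6: m=17, q=25, a=1
  step 7: m=8, q=26, a=1
  step 8: m=18, q=15, a=2
  step 9: m=12, q=38, a=1
  step 10: m=26, q=1, a=52
a_10 = 2*a_0 = 52, so the period closes here.
sqrt(714) = [26; 1, 2, 1, 1, 2, 1, 1, 2, 1, 52]
Period length = 10

10


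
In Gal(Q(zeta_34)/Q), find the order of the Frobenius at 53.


The Frobenius at p in Gal(Q(zeta_n)/Q) = (Z/nZ)* is the class of p, so its order is ord_34(53), the smallest k >= 1 with 53^k = 1 mod 34.
n = 34 = 2 * 17, phi(34) = 16; the order divides phi(n).
Divisors of 16: 1, 2, 4, 8, 16
Repeated squaring mod 34: 53^1 = 19, 53^2 = 21, 53^4 = 33, 53^8 = 1, 53^16 = 1
Test divisors in increasing order:
  k=1: 53^1 = 19 mod 34
  k=2: 53^2 = 21 mod 34
  k=4: 53^4 = 33 mod 34
  k=8: 53^8 = 1 mod 34  <- first divisor giving 1
Order = 8

8


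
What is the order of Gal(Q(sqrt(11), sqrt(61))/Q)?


The 2 square roots of distinct primes are multiplicatively independent over Q,
so [K:Q] = 2^2 and Gal(K/Q) is isomorphic to (Z/2Z)^2.
|Gal| = 2^2 = 4

4


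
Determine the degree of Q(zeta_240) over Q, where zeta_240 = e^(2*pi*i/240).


The degree equals Euler's totient phi(240).
240 = 2^4 * 3 * 5
phi(240) = 64

64


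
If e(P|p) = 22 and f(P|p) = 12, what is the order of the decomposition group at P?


|D_P| = e * f
= 22 * 12
= 264

264


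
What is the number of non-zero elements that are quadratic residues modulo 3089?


For prime p, the number of non-zero quadratic residues is (p-1)/2.
= (3089-1)/2
= 1544

1544


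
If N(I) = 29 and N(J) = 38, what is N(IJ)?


N(IJ) = N(I) * N(J)
= 29 * 38
= 1102

1102


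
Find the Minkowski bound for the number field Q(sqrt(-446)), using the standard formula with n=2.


d = -446, d mod 4 = 2, so disc(K) = 4d = -1784; |disc(K)| = 1784
Imaginary quadratic field, so n = 2, s = r2 = 1, r1 = 0
M = (n!/n^n) * (4/pi)^s * sqrt(|disc(K)|) = (2!/2^2) * (4/pi)^1 * sqrt(1784)
= 0.5 * 1.273240 * 42.237424
= 26.8892

26.8892


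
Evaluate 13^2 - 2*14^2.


x^2 - d*y^2
= 13^2 - 2*14^2
= 169 - 392
= -223

-223


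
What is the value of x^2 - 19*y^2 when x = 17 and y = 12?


x^2 - d*y^2
= 17^2 - 19*12^2
= 289 - 2736
= -2447

-2447


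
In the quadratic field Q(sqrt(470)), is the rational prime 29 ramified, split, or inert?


K = Q(sqrt(470)). Since d mod 4 = 2, disc(K) = 1880.
Check p | disc: 1880 mod 29 = 24.
p does not divide disc. Compute Legendre symbol (d/p):
6^((29-1)/2) mod 29 = 1
(d/p) = 1, so p splits: (p) = P*P' with e=1, f=1, g=2.
Therefore p is split.

split


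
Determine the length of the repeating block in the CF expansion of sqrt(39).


Run the CF algorithm for sqrt(39).
a_0 = floor(sqrt(39)) = 6; set m_0=0, q_0=1.
Recurrence: m' = q*a - m,  q' = (d - m'^2)/q,  a' = floor((a_0 + m')/q').
  step 1: m=6, q=3, a=4
  step 2: m=6, q=1, a=12
a_2 = 2*a_0 = 12, so the period closes here.
sqrt(39) = [6; 4, 12]
Period length = 2

2


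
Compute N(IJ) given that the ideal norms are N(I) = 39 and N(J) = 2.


N(IJ) = N(I) * N(J)
= 39 * 2
= 78

78


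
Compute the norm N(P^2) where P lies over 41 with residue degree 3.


N(P^a) = p^(a*f)
= 41^(2*3)
= 41^6
= 4750104241

4750104241


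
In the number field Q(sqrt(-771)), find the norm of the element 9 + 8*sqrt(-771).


N(a + b*sqrt(d)) = a^2 - d*b^2
= (9)^2 - (-771)*(8)^2
= 81 + 49344
= 49425

49425


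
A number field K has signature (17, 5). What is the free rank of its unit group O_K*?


By Dirichlet's unit theorem:
rank = r1 + r2 - 1
= 17 + 5 - 1
= 21

21


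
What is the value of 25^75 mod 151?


p = 151 is prime and the exponent is (p-1)/2 = 75, so by Euler's criterion 25^75 = (25/151) = +1 or -1 mod 151.
Compute by square-and-multiply:
  75 = 64 + 8 + 2 + 1 (binary 1001011)
  Repeated squaring mod 151: 25^1 = 25, 25^2 = 21, 25^4 = 139, 25^8 = 144, 25^16 = 49, 25^32 = 136, 25^64 = 74
  25^75 = 25^64 * 25^8 * 25^2 * 25^1 = 74 * 144 * 21 * 25 mod 151
    74 * 144 = 10656 = 86 mod 151
    86 * 21 = 1806 = 145 mod 151
    145 * 25 = 3625 = 1 mod 151
  25^75 = 1 mod 151
Result 1: 25 is a quadratic residue mod 151.
25^75 mod 151 = 1

1


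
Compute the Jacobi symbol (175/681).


Compute (175/681) via quadratic reciprocity:
  reciprocity: (175/681) -> +(681/175)
  reduce: (156/175)
  pull out 2: (2/175) = +1  (since 175 mod 8 = 7)
  pull out 2: (2/175) = +1  (since 175 mod 8 = 7)
  reciprocity: (39/175) -> -(175/39)
  reduce: (19/39)
  reciprocity: (19/39) -> -(39/19)
  reduce: (1/19)
  (1/19) = 1
Product of signs = 1

1


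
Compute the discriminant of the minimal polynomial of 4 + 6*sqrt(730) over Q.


The element 4 + 6*sqrt(730) has minimal polynomial:
x^2 - 8*x - 26264
Discriminant = (-8)^2 - 4*(-26264)
= 64 + 105056
= 105120

105120


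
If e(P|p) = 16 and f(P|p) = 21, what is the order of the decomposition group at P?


|D_P| = e * f
= 16 * 21
= 336

336


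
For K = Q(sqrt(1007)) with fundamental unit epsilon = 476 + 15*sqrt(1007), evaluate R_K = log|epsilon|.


epsilon = 476 + 15*sqrt(1007)
= 951.9989
R = ln(951.9989)
= 6.8586

6.8586


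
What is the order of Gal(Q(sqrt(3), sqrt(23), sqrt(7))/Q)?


The 3 square roots of distinct primes are multiplicatively independent over Q,
so [K:Q] = 2^3 and Gal(K/Q) is isomorphic to (Z/2Z)^3.
|Gal| = 2^3 = 8

8


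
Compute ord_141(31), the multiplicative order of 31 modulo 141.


We want ord_141(31), the smallest k >= 1 with 31^k = 1 mod 141.
n = 141 = 3 * 47, phi(141) = 92; the order divides phi(n).
Divisors of 92: 1, 2, 4, 23, 46, 92
Repeated squaring mod 141: 31^1 = 31, 31^2 = 115, 31^4 = 112, 31^8 = 136, 31^16 = 25, 31^32 = 61, 31^64 = 55
Test divisors in increasing order:
  k=1: 31^1 = 31 mod 141
  k=2: 31^2 = 115 mod 141
  k=4: 31^4 = 112 mod 141
  k=23: 31^23 = 25 * 112 * 115 * 31 = 46 mod 141
  k=46: 31^46 = 61 * 136 * 112 * 115 = 1 mod 141  <- first divisor giving 1
Order = 46

46


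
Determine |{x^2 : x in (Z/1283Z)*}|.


For prime p, the number of non-zero quadratic residues is (p-1)/2.
= (1283-1)/2
= 641

641


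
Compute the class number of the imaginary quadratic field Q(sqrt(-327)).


K = Q(sqrt(-327)). d mod 4 = 1, so D = disc(K) = d = -327
h(K) equals the number of primitive reduced positive-definite forms (a, b, c) = a*x^2 + b*x*y + c*y^2 with b^2 - 4ac = D,
where reduced means |b| <= a <= c, with b >= 0 whenever |b| = a or a = c, and primitive means gcd(a, b, c) = 1.
Reduced forces 3a^2 <= |D| = 327, so 1 <= a <= 10; b must have the parity of D, and c = (b^2 - D)/(4a) must be an integer >= a.
Enumerate a = 1..10, b in [-a, a]:
  a=1: (1, 1, 82)  [1]
  a=2: (2, -1, 41), (2, 1, 41)  [2]
  a=3: (3, 3, 28)  [1]
  a=4: (4, -3, 21), (4, 3, 21)  [2]
  a=5: none
  a=6: (6, -3, 14), (6, 3, 14)  [2]
  a=7: (7, -3, 12), (7, 3, 12)  [2]
  a=8: (8, -5, 11), (8, 5, 11)  [2]
  a=9..10: none
Total reduced forms: 1 + 2 + 1 + 2 + 2 + 2 + 2 = 12
h = 12

12


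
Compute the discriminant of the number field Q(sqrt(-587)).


For K = Q(sqrt(d)) with d squarefree: disc(K) = d if d = 1 mod 4, and disc(K) = 4d if d = 2 or 3 mod 4.
Here d = -587, and d mod 4 = 1.
d = 1 mod 4 (O_K = Z[(1+sqrt(d))/2]), so disc(K) = d = -587

-587


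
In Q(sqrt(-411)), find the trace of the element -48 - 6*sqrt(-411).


Tr(a + b*sqrt(d)) = (a + b*sqrt(d)) + (a - b*sqrt(d)) = 2a
= 2 * (-48)
= -96

-96


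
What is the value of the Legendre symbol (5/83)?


p = 83 is prime, so compute (5/83) with the reciprocity algorithm (Jacobi-symbol steps: pull out 2s via (2/n), flip via reciprocity, reduce):
  reciprocity: (5/83) -> +(83/5)
  reduce: (3/5)
  reciprocity: (3/5) -> +(5/3)
  reduce: (2/3)
  pull out 2: (2/3) = -1  (since 3 mod 8 = 3)
  (1/3) = 1
Product of signs = -1
(5/83) = -1

-1


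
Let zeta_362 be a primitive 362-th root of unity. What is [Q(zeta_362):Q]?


The degree equals Euler's totient phi(362).
362 = 2 * 181
phi(362) = 180

180


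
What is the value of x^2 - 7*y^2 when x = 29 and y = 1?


x^2 - d*y^2
= 29^2 - 7*1^2
= 841 - 7
= 834

834


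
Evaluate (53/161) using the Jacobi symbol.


Compute (53/161) via quadratic reciprocity:
  reciprocity: (53/161) -> +(161/53)
  reduce: (2/53)
  pull out 2: (2/53) = -1  (since 53 mod 8 = 5)
  (1/53) = 1
Product of signs = -1

-1


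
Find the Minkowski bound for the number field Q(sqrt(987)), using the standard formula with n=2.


d = 987, d mod 4 = 3, so disc(K) = 4d = 3948; |disc(K)| = 3948
Real quadratic field, so n = 2, s = r2 = 0, r1 = 2
M = (n!/n^n) * (4/pi)^s * sqrt(|disc(K)|) = (2!/2^2) * (4/pi)^0 * sqrt(3948)
= 0.5 * 1.000000 * 62.833112
= 31.4166

31.4166


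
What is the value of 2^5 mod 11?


p = 11 is prime and the exponent is (p-1)/2 = 5, so by Euler's criterion 2^5 = (2/11) = +1 or -1 mod 11.
Compute by square-and-multiply:
  5 = 4 + 1 (binary 101)
  Repeated squaring mod 11: 2^1 = 2, 2^2 = 4, 2^4 = 5
  2^5 = 2^4 * 2^1 = 5 * 2 mod 11
    5 * 2 = 10 = 10 mod 11
  2^5 = 10 mod 11
Result 10 = p - 1 = -1 mod 11: 2 is a quadratic non-residue mod 11. As a residue in [0, p-1] the value is 10.
2^5 mod 11 = 10

10


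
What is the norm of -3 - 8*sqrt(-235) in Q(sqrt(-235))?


N(a + b*sqrt(d)) = a^2 - d*b^2
= (-3)^2 - (-235)*(-8)^2
= 9 + 15040
= 15049

15049


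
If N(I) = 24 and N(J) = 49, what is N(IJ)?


N(IJ) = N(I) * N(J)
= 24 * 49
= 1176

1176


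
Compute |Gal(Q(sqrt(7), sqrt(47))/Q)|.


The 2 square roots of distinct primes are multiplicatively independent over Q,
so [K:Q] = 2^2 and Gal(K/Q) is isomorphic to (Z/2Z)^2.
|Gal| = 2^2 = 4

4


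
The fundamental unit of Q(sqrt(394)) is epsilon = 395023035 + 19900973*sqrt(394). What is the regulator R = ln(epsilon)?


epsilon = 395023035 + 19900973*sqrt(394)
= 7.9005e+08
R = ln(7.9005e+08)
= 20.4876

20.4876


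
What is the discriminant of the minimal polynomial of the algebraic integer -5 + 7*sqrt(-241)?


The element -5 + 7*sqrt(-241) has minimal polynomial:
x^2 + 10*x + 11834
Discriminant = (10)^2 - 4*(11834)
= 100 - 47336
= -47236

-47236


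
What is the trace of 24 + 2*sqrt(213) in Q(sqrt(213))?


Tr(a + b*sqrt(d)) = (a + b*sqrt(d)) + (a - b*sqrt(d)) = 2a
= 2 * (24)
= 48

48


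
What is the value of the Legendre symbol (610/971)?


p = 971 is prime, so compute (610/971) with the reciprocity algorithm (Jacobi-symbol steps: pull out 2s via (2/n), flip via reciprocity, reduce):
  pull out 2: (2/971) = -1  (since 971 mod 8 = 3)
  reciprocity: (305/971) -> +(971/305)
  reduce: (56/305)
  pull out 2: (2/305) = +1  (since 305 mod 8 = 1)
  pull out 2: (2/305) = +1  (since 305 mod 8 = 1)
  pull out 2: (2/305) = +1  (since 305 mod 8 = 1)
  reciprocity: (7/305) -> +(305/7)
  reduce: (4/7)
  pull out 2: (2/7) = +1  (since 7 mod 8 = 7)
  pull out 2: (2/7) = +1  (since 7 mod 8 = 7)
  (1/7) = 1
Product of signs = -1
(610/971) = -1

-1


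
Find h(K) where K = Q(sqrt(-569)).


K = Q(sqrt(-569)). d mod 4 = 3, so D = disc(K) = 4d = -2276
h(K) equals the number of primitive reduced positive-definite forms (a, b, c) = a*x^2 + b*x*y + c*y^2 with b^2 - 4ac = D,
where reduced means |b| <= a <= c, with b >= 0 whenever |b| = a or a = c, and primitive means gcd(a, b, c) = 1.
Reduced forces 3a^2 <= |D| = 2276, so 1 <= a <= 27; b must have the parity of D, and c = (b^2 - D)/(4a) must be an integer >= a.
Enumerate a = 1..27, b in [-a, a]:
  a=1: (1, 0, 569)  [1]
  a=2: (2, 2, 285)  [1]
  a=3: (3, -2, 190), (3, 2, 190)  [2]
  a=4: none
  a=5: (5, -2, 114), (5, 2, 114)  [2]
  a=6: (6, -2, 95), (6, 2, 95)  [2]
  a=7..8: none
  a=9: (9, -8, 65), (9, 8, 65)  [2]
  a=10: (10, -2, 57), (10, 2, 57)  [2]
  a=11: (11, -10, 54), (11, 10, 54)  [2]
  a=12: none
  a=13: (13, -8, 45), (13, 8, 45)  [2]
  a=14: none
  a=15: (15, -8, 39), (15, -2, 38), (15, 2, 38), (15, 8, 39)  [4]
  a=16: none
  a=17: (17, -6, 34), (17, 6, 34)  [2]
  a=18: (18, -10, 33), (18, 10, 33)  [2]
  a=19: (19, -2, 30), (19, 2, 30)  [2]
  a=20..21: none
  a=22: (22, -10, 27), (22, 10, 27)  [2]
  a=23: (23, -22, 30), (23, 22, 30)  [2]
  a=24: none
  a=25: (25, -18, 26), (25, 18, 26)  [2]
  a=26..27: none
Total reduced forms: 1 + 1 + 2 + 2 + 2 + 2 + 2 + 2 + 2 + 4 + 2 + 2 + 2 + 2 + 2 + 2 = 32
h = 32

32


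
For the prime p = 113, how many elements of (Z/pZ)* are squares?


For prime p, the number of non-zero quadratic residues is (p-1)/2.
= (113-1)/2
= 56

56


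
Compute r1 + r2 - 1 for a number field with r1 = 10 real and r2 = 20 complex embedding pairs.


By Dirichlet's unit theorem:
rank = r1 + r2 - 1
= 10 + 20 - 1
= 29

29


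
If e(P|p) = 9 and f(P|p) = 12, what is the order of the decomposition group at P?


|D_P| = e * f
= 9 * 12
= 108

108


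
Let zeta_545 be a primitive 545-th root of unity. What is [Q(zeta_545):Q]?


The degree equals Euler's totient phi(545).
545 = 5 * 109
phi(545) = 432

432


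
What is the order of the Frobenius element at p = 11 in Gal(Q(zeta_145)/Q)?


The Frobenius at p in Gal(Q(zeta_n)/Q) = (Z/nZ)* is the class of p, so its order is ord_145(11), the smallest k >= 1 with 11^k = 1 mod 145.
n = 145 = 5 * 29, phi(145) = 112; the order divides phi(n).
Divisors of 112: 1, 2, 4, 7, 8, 14, 16, 28, 56, 112
Repeated squaring mod 145: 11^1 = 11, 11^2 = 121, 11^4 = 141, 11^8 = 16, 11^16 = 111, 11^32 = 141, 11^64 = 16
Test divisors in increasing order:
  k=1: 11^1 = 11 mod 145
  k=2: 11^2 = 121 mod 145
  k=4: 11^4 = 141 mod 145
  k=7: 11^7 = 141 * 121 * 11 = 41 mod 145
  k=8: 11^8 = 16 mod 145
  k=14: 11^14 = 16 * 141 * 121 = 86 mod 145
  k=16: 11^16 = 111 mod 145
  k=28: 11^28 = 111 * 16 * 141 = 1 mod 145  <- first divisor giving 1
Order = 28

28


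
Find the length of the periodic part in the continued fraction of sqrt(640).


Run the CF algorithm for sqrt(640).
a_0 = floor(sqrt(640)) = 25; set m_0=0, q_0=1.
Recurrence: m' = q*a - m,  q' = (d - m'^2)/q,  a' = floor((a_0 + m')/q').
  step 1: m=25, q=15, a=3
  step 2: m=20, q=16, a=2
  step 3: m=12, q=31, a=1
  step 4: m=19, q=9, a=4
  step 5: m=17, q=39, a=1
  step 6: m=22, q=4, a=11
  step 7: m=22, q=39, a=1
  step 8: m=17, q=9, a=4
  step 9: m=19, q=31, a=1
  step 10: m=12, q=16, a=2
  step 11: m=20, q=15, a=3
  step 12: m=25, q=1, a=50
a_12 = 2*a_0 = 50, so the period closes here.
sqrt(640) = [25; 3, 2, 1, 4, 1, 11, 1, 4, 1, 2, 3, 50]
Period length = 12

12


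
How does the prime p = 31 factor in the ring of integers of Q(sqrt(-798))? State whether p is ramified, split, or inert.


K = Q(sqrt(-798)). Since d mod 4 = 2, disc(K) = -3192.
Check p | disc: -3192 mod 31 = 1.
p does not divide disc. Compute Legendre symbol (d/p):
8^((31-1)/2) mod 31 = 1
(d/p) = 1, so p splits: (p) = P*P' with e=1, f=1, g=2.
Therefore p is split.

split


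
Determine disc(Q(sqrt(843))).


For K = Q(sqrt(d)) with d squarefree: disc(K) = d if d = 1 mod 4, and disc(K) = 4d if d = 2 or 3 mod 4.
Here d = 843, and d mod 4 = 3.
d = 3 mod 4, not 1 (O_K = Z[sqrt(d)]), so disc(K) = 4d = 4 * (843) = 3372

3372


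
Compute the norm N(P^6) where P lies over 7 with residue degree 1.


N(P^a) = p^(a*f)
= 7^(6*1)
= 7^6
= 117649

117649


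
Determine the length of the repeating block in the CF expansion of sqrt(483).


Run the CF algorithm for sqrt(483).
a_0 = floor(sqrt(483)) = 21; set m_0=0, q_0=1.
Recurrence: m' = q*a - m,  q' = (d - m'^2)/q,  a' = floor((a_0 + m')/q').
  step 1: m=21, q=42, a=1
  step 2: m=21, q=1, a=42
a_2 = 2*a_0 = 42, so the period closes here.
sqrt(483) = [21; 1, 42]
Period length = 2

2


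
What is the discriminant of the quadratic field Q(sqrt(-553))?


For K = Q(sqrt(d)) with d squarefree: disc(K) = d if d = 1 mod 4, and disc(K) = 4d if d = 2 or 3 mod 4.
Here d = -553, and d mod 4 = 3.
d = 3 mod 4, not 1 (O_K = Z[sqrt(d)]), so disc(K) = 4d = 4 * (-553) = -2212

-2212


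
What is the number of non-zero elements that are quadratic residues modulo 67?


For prime p, the number of non-zero quadratic residues is (p-1)/2.
= (67-1)/2
= 33

33


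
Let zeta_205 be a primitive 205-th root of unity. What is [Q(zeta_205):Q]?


The degree equals Euler's totient phi(205).
205 = 5 * 41
phi(205) = 160

160


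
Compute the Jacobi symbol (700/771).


Compute (700/771) via quadratic reciprocity:
  pull out 2: (2/771) = -1  (since 771 mod 8 = 3)
  pull out 2: (2/771) = -1  (since 771 mod 8 = 3)
  reciprocity: (175/771) -> -(771/175)
  reduce: (71/175)
  reciprocity: (71/175) -> -(175/71)
  reduce: (33/71)
  reciprocity: (33/71) -> +(71/33)
  reduce: (5/33)
  reciprocity: (5/33) -> +(33/5)
  reduce: (3/5)
  reciprocity: (3/5) -> +(5/3)
  reduce: (2/3)
  pull out 2: (2/3) = -1  (since 3 mod 8 = 3)
  (1/3) = 1
Product of signs = -1

-1


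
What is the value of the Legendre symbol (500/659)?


p = 659 is prime, so compute (500/659) with the reciprocity algorithm (Jacobi-symbol steps: pull out 2s via (2/n), flip via reciprocity, reduce):
  pull out 2: (2/659) = -1  (since 659 mod 8 = 3)
  pull out 2: (2/659) = -1  (since 659 mod 8 = 3)
  reciprocity: (125/659) -> +(659/125)
  reduce: (34/125)
  pull out 2: (2/125) = -1  (since 125 mod 8 = 5)
  reciprocity: (17/125) -> +(125/17)
  reduce: (6/17)
  pull out 2: (2/17) = +1  (since 17 mod 8 = 1)
  reciprocity: (3/17) -> +(17/3)
  reduce: (2/3)
  pull out 2: (2/3) = -1  (since 3 mod 8 = 3)
  (1/3) = 1
Product of signs = 1
(500/659) = 1

1


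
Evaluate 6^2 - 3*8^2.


x^2 - d*y^2
= 6^2 - 3*8^2
= 36 - 192
= -156

-156


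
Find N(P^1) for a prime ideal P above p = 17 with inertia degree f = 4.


N(P^a) = p^(a*f)
= 17^(1*4)
= 17^4
= 83521

83521


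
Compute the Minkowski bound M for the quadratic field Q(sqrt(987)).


d = 987, d mod 4 = 3, so disc(K) = 4d = 3948; |disc(K)| = 3948
Real quadratic field, so n = 2, s = r2 = 0, r1 = 2
M = (n!/n^n) * (4/pi)^s * sqrt(|disc(K)|) = (2!/2^2) * (4/pi)^0 * sqrt(3948)
= 0.5 * 1.000000 * 62.833112
= 31.4166

31.4166


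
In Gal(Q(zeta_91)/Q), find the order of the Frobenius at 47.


The Frobenius at p in Gal(Q(zeta_n)/Q) = (Z/nZ)* is the class of p, so its order is ord_91(47), the smallest k >= 1 with 47^k = 1 mod 91.
n = 91 = 7 * 13, phi(91) = 72; the order divides phi(n).
Divisors of 72: 1, 2, 3, 4, 6, 8, 9, 12, 18, 24, 36, 72
Repeated squaring mod 91: 47^1 = 47, 47^2 = 25, 47^4 = 79, 47^8 = 53, 47^16 = 79, 47^32 = 53, 47^64 = 79
Test divisors in increasing order:
  k=1: 47^1 = 47 mod 91
  k=2: 47^2 = 25 mod 91
  k=3: 47^3 = 25 * 47 = 83 mod 91
  k=4: 47^4 = 79 mod 91
  k=6: 47^6 = 79 * 25 = 64 mod 91
  k=8: 47^8 = 53 mod 91
  k=9: 47^9 = 53 * 47 = 34 mod 91
  k=12: 47^12 = 53 * 79 = 1 mod 91  <- first divisor giving 1
Order = 12

12


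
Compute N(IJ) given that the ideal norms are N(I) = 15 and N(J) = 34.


N(IJ) = N(I) * N(J)
= 15 * 34
= 510

510


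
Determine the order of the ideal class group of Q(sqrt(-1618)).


K = Q(sqrt(-1618)). d mod 4 = 2, so D = disc(K) = 4d = -6472
h(K) equals the number of primitive reduced positive-definite forms (a, b, c) = a*x^2 + b*x*y + c*y^2 with b^2 - 4ac = D,
where reduced means |b| <= a <= c, with b >= 0 whenever |b| = a or a = c, and primitive means gcd(a, b, c) = 1.
Reduced forces 3a^2 <= |D| = 6472, so 1 <= a <= 46; b must have the parity of D, and c = (b^2 - D)/(4a) must be an integer >= a.
Enumerate a = 1..46, b in [-a, a]:
  a=1: (1, 0, 1618)  [1]
  a=2: (2, 0, 809)  [1]
  a=3..18: none
  a=19: (19, -8, 86), (19, 8, 86)  [2]
  a=20..28: none
  a=29: (29, -16, 58), (29, 16, 58)  [2]
  a=30: none
  a=31: (31, -10, 53), (31, 10, 53)  [2]
  a=32..36: none
  a=37: (37, -22, 47), (37, 22, 47)  [2]
  a=38: (38, -8, 43), (38, 8, 43)  [2]
  a=39..46: none
Total reduced forms: 1 + 1 + 2 + 2 + 2 + 2 + 2 = 12
h = 12

12


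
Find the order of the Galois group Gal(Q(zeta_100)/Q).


|Gal(Q(zeta_100)/Q)| = phi(100)
= 40

40


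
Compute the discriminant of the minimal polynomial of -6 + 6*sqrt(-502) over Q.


The element -6 + 6*sqrt(-502) has minimal polynomial:
x^2 + 12*x + 18108
Discriminant = (12)^2 - 4*(18108)
= 144 - 72432
= -72288

-72288


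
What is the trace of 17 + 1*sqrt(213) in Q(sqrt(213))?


Tr(a + b*sqrt(d)) = (a + b*sqrt(d)) + (a - b*sqrt(d)) = 2a
= 2 * (17)
= 34

34


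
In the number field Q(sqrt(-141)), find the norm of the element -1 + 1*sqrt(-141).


N(a + b*sqrt(d)) = a^2 - d*b^2
= (-1)^2 - (-141)*(1)^2
= 1 + 141
= 142

142


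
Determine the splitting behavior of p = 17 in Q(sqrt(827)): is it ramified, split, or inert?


K = Q(sqrt(827)). Since d mod 4 = 3, disc(K) = 3308.
Check p | disc: 3308 mod 17 = 10.
p does not divide disc. Compute Legendre symbol (d/p):
11^((17-1)/2) mod 17 = -1
(d/p) = -1, so p is inert: (p) stays prime with e=1, f=2, g=1.
Therefore p is inert.

inert


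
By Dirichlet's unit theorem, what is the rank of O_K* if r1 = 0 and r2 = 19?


By Dirichlet's unit theorem:
rank = r1 + r2 - 1
= 0 + 19 - 1
= 18

18


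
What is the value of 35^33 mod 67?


p = 67 is prime and the exponent is (p-1)/2 = 33, so by Euler's criterion 35^33 = (35/67) = +1 or -1 mod 67.
Compute by square-and-multiply:
  33 = 32 + 1 (binary 100001)
  Repeated squaring mod 67: 35^1 = 35, 35^2 = 19, 35^4 = 26, 35^8 = 6, 35^16 = 36, 35^32 = 23
  35^33 = 35^32 * 35^1 = 23 * 35 mod 67
    23 * 35 = 805 = 1 mod 67
  35^33 = 1 mod 67
Result 1: 35 is a quadratic residue mod 67.
35^33 mod 67 = 1

1


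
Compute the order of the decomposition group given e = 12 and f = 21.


|D_P| = e * f
= 12 * 21
= 252

252


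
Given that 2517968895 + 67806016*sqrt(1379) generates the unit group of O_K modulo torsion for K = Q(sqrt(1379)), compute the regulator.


epsilon = 2517968895 + 67806016*sqrt(1379)
= 5.0359e+09
R = ln(5.0359e+09)
= 22.3399

22.3399


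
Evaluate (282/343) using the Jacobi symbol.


Compute (282/343) via quadratic reciprocity:
  pull out 2: (2/343) = +1  (since 343 mod 8 = 7)
  reciprocity: (141/343) -> +(343/141)
  reduce: (61/141)
  reciprocity: (61/141) -> +(141/61)
  reduce: (19/61)
  reciprocity: (19/61) -> +(61/19)
  reduce: (4/19)
  pull out 2: (2/19) = -1  (since 19 mod 8 = 3)
  pull out 2: (2/19) = -1  (since 19 mod 8 = 3)
  (1/19) = 1
Product of signs = 1

1


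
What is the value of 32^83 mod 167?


p = 167 is prime and the exponent is (p-1)/2 = 83, so by Euler's criterion 32^83 = (32/167) = +1 or -1 mod 167.
Compute by square-and-multiply:
  83 = 64 + 16 + 2 + 1 (binary 1010011)
  Repeated squaring mod 167: 32^1 = 32, 32^2 = 22, 32^4 = 150, 32^8 = 122, 32^16 = 21, 32^32 = 107, 32^64 = 93
  32^83 = 32^64 * 32^16 * 32^2 * 32^1 = 93 * 21 * 22 * 32 mod 167
    93 * 21 = 1953 = 116 mod 167
    116 * 22 = 2552 = 47 mod 167
    47 * 32 = 1504 = 1 mod 167
  32^83 = 1 mod 167
Result 1: 32 is a quadratic residue mod 167.
32^83 mod 167 = 1

1


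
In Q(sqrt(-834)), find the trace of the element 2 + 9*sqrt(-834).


Tr(a + b*sqrt(d)) = (a + b*sqrt(d)) + (a - b*sqrt(d)) = 2a
= 2 * (2)
= 4

4


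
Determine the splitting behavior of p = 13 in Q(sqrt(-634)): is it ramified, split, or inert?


K = Q(sqrt(-634)). Since d mod 4 = 2, disc(K) = -2536.
Check p | disc: -2536 mod 13 = 12.
p does not divide disc. Compute Legendre symbol (d/p):
3^((13-1)/2) mod 13 = 1
(d/p) = 1, so p splits: (p) = P*P' with e=1, f=1, g=2.
Therefore p is split.

split


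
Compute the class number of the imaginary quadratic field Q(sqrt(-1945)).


K = Q(sqrt(-1945)). d mod 4 = 3, so D = disc(K) = 4d = -7780
h(K) equals the number of primitive reduced positive-definite forms (a, b, c) = a*x^2 + b*x*y + c*y^2 with b^2 - 4ac = D,
where reduced means |b| <= a <= c, with b >= 0 whenever |b| = a or a = c, and primitive means gcd(a, b, c) = 1.
Reduced forces 3a^2 <= |D| = 7780, so 1 <= a <= 50; b must have the parity of D, and c = (b^2 - D)/(4a) must be an integer >= a.
Enumerate a = 1..50, b in [-a, a]:
  a=1: (1, 0, 1945)  [1]
  a=2: (2, 2, 973)  [1]
  a=3..4: none
  a=5: (5, 0, 389)  [1]
  a=6: none
  a=7: (7, -2, 278), (7, 2, 278)  [2]
  a=8..9: none
  a=10: (10, 10, 197)  [1]
  a=11..13: none
  a=14: (14, -2, 139), (14, 2, 139)  [2]
  a=15..30: none
  a=31: (31, -30, 70), (31, 30, 70)  [2]
  a=32..34: none
  a=35: (35, -30, 62), (35, 30, 62)  [2]
  a=36: none
  a=37: (37, -8, 53), (37, 8, 53)  [2]
  a=38..40: none
  a=41: (41, -16, 49), (41, 16, 49)  [2]
  a=42..50: none
Total reduced forms: 1 + 1 + 1 + 2 + 1 + 2 + 2 + 2 + 2 + 2 = 16
h = 16

16


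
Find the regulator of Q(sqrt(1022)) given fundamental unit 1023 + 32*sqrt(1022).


epsilon = 1023 + 32*sqrt(1022)
= 2045.9995
R = ln(2045.9995)
= 7.6236

7.6236


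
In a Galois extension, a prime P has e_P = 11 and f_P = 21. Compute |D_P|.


|D_P| = e * f
= 11 * 21
= 231

231


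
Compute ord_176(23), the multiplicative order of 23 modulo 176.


We want ord_176(23), the smallest k >= 1 with 23^k = 1 mod 176.
n = 176 = 2^4 * 11, phi(176) = 80; the order divides phi(n).
Divisors of 80: 1, 2, 4, 5, 8, 10, 16, 20, 40, 80
Repeated squaring mod 176: 23^1 = 23, 23^2 = 1, 23^4 = 1, 23^8 = 1, 23^16 = 1, 23^32 = 1, 23^64 = 1
Test divisors in increasing order:
  k=1: 23^1 = 23 mod 176
  k=2: 23^2 = 1 mod 176  <- first divisor giving 1
Order = 2

2


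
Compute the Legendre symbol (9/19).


p = 19 is prime, so compute (9/19) with the reciprocity algorithm (Jacobi-symbol steps: pull out 2s via (2/n), flip via reciprocity, reduce):
  reciprocity: (9/19) -> +(19/9)
  reduce: (1/9)
  (1/9) = 1
Product of signs = 1
(9/19) = 1

1


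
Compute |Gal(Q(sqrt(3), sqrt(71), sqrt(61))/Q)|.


The 3 square roots of distinct primes are multiplicatively independent over Q,
so [K:Q] = 2^3 and Gal(K/Q) is isomorphic to (Z/2Z)^3.
|Gal| = 2^3 = 8

8


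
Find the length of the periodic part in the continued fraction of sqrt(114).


Run the CF algorithm for sqrt(114).
a_0 = floor(sqrt(114)) = 10; set m_0=0, q_0=1.
Recurrence: m' = q*a - m,  q' = (d - m'^2)/q,  a' = floor((a_0 + m')/q').
  step 1: m=10, q=14, a=1
  step 2: m=4, q=7, a=2
  step 3: m=10, q=2, a=10
  step 4: m=10, q=7, a=2
  step 5: m=4, q=14, a=1
  step 6: m=10, q=1, a=20
a_6 = 2*a_0 = 20, so the period closes here.
sqrt(114) = [10; 1, 2, 10, 2, 1, 20]
Period length = 6

6


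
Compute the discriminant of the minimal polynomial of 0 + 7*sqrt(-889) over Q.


The element 0 + 7*sqrt(-889) has minimal polynomial:
x^2 + 0*x + 43561
Discriminant = (0)^2 - 4*(43561)
= 0 - 174244
= -174244

-174244


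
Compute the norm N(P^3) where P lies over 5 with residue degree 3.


N(P^a) = p^(a*f)
= 5^(3*3)
= 5^9
= 1953125

1953125


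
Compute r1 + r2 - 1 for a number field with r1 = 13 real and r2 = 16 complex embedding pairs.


By Dirichlet's unit theorem:
rank = r1 + r2 - 1
= 13 + 16 - 1
= 28

28


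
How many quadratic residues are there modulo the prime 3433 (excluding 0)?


For prime p, the number of non-zero quadratic residues is (p-1)/2.
= (3433-1)/2
= 1716

1716


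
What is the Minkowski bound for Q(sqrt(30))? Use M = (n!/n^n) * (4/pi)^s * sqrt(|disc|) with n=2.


d = 30, d mod 4 = 2, so disc(K) = 4d = 120; |disc(K)| = 120
Real quadratic field, so n = 2, s = r2 = 0, r1 = 2
M = (n!/n^n) * (4/pi)^s * sqrt(|disc(K)|) = (2!/2^2) * (4/pi)^0 * sqrt(120)
= 0.5 * 1.000000 * 10.954451
= 5.4772

5.4772


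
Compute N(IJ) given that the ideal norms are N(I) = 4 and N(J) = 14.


N(IJ) = N(I) * N(J)
= 4 * 14
= 56

56


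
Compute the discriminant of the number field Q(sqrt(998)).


For K = Q(sqrt(d)) with d squarefree: disc(K) = d if d = 1 mod 4, and disc(K) = 4d if d = 2 or 3 mod 4.
Here d = 998, and d mod 4 = 2.
d = 2 mod 4, not 1 (O_K = Z[sqrt(d)]), so disc(K) = 4d = 4 * (998) = 3992

3992


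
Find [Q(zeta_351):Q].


The degree equals Euler's totient phi(351).
351 = 3^3 * 13
phi(351) = 216

216


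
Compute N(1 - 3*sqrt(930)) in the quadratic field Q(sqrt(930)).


N(a + b*sqrt(d)) = a^2 - d*b^2
= (1)^2 - (930)*(-3)^2
= 1 - 8370
= -8369

-8369


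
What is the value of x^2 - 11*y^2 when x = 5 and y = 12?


x^2 - d*y^2
= 5^2 - 11*12^2
= 25 - 1584
= -1559

-1559


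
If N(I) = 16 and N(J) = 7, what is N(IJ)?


N(IJ) = N(I) * N(J)
= 16 * 7
= 112

112


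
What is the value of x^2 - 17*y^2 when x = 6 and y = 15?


x^2 - d*y^2
= 6^2 - 17*15^2
= 36 - 3825
= -3789

-3789


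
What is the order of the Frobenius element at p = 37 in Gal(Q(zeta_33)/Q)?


The Frobenius at p in Gal(Q(zeta_n)/Q) = (Z/nZ)* is the class of p, so its order is ord_33(37), the smallest k >= 1 with 37^k = 1 mod 33.
n = 33 = 3 * 11, phi(33) = 20; the order divides phi(n).
Divisors of 20: 1, 2, 4, 5, 10, 20
Repeated squaring mod 33: 37^1 = 4, 37^2 = 16, 37^4 = 25, 37^8 = 31, 37^16 = 4
Test divisors in increasing order:
  k=1: 37^1 = 4 mod 33
  k=2: 37^2 = 16 mod 33
  k=4: 37^4 = 25 mod 33
  k=5: 37^5 = 25 * 4 = 1 mod 33  <- first divisor giving 1
Order = 5

5


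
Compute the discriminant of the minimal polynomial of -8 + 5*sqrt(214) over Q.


The element -8 + 5*sqrt(214) has minimal polynomial:
x^2 + 16*x - 5286
Discriminant = (16)^2 - 4*(-5286)
= 256 + 21144
= 21400

21400


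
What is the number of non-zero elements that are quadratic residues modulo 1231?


For prime p, the number of non-zero quadratic residues is (p-1)/2.
= (1231-1)/2
= 615

615


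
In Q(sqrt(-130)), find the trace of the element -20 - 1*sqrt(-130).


Tr(a + b*sqrt(d)) = (a + b*sqrt(d)) + (a - b*sqrt(d)) = 2a
= 2 * (-20)
= -40

-40


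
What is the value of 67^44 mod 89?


p = 89 is prime and the exponent is (p-1)/2 = 44, so by Euler's criterion 67^44 = (67/89) = +1 or -1 mod 89.
Compute by square-and-multiply:
  44 = 32 + 8 + 4 (binary 101100)
  Repeated squaring mod 89: 67^1 = 67, 67^2 = 39, 67^4 = 8, 67^8 = 64, 67^16 = 2, 67^32 = 4
  67^44 = 67^32 * 67^8 * 67^4 = 4 * 64 * 8 mod 89
    4 * 64 = 256 = 78 mod 89
    78 * 8 = 624 = 1 mod 89
  67^44 = 1 mod 89
Result 1: 67 is a quadratic residue mod 89.
67^44 mod 89 = 1

1


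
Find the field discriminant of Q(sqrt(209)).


For K = Q(sqrt(d)) with d squarefree: disc(K) = d if d = 1 mod 4, and disc(K) = 4d if d = 2 or 3 mod 4.
Here d = 209, and d mod 4 = 1.
d = 1 mod 4 (O_K = Z[(1+sqrt(d))/2]), so disc(K) = d = 209

209


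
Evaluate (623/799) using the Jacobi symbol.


Compute (623/799) via quadratic reciprocity:
  reciprocity: (623/799) -> -(799/623)
  reduce: (176/623)
  pull out 2: (2/623) = +1  (since 623 mod 8 = 7)
  pull out 2: (2/623) = +1  (since 623 mod 8 = 7)
  pull out 2: (2/623) = +1  (since 623 mod 8 = 7)
  pull out 2: (2/623) = +1  (since 623 mod 8 = 7)
  reciprocity: (11/623) -> -(623/11)
  reduce: (7/11)
  reciprocity: (7/11) -> -(11/7)
  reduce: (4/7)
  pull out 2: (2/7) = +1  (since 7 mod 8 = 7)
  pull out 2: (2/7) = +1  (since 7 mod 8 = 7)
  (1/7) = 1
Product of signs = -1

-1


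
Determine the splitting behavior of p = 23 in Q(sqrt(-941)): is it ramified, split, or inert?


K = Q(sqrt(-941)). Since d mod 4 = 3, disc(K) = -3764.
Check p | disc: -3764 mod 23 = 8.
p does not divide disc. Compute Legendre symbol (d/p):
2^((23-1)/2) mod 23 = 1
(d/p) = 1, so p splits: (p) = P*P' with e=1, f=1, g=2.
Therefore p is split.

split


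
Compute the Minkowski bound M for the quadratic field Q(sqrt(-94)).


d = -94, d mod 4 = 2, so disc(K) = 4d = -376; |disc(K)| = 376
Imaginary quadratic field, so n = 2, s = r2 = 1, r1 = 0
M = (n!/n^n) * (4/pi)^s * sqrt(|disc(K)|) = (2!/2^2) * (4/pi)^1 * sqrt(376)
= 0.5 * 1.273240 * 19.390719
= 12.3445

12.3445


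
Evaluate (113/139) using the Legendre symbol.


p = 139 is prime, so compute (113/139) with the reciprocity algorithm (Jacobi-symbol steps: pull out 2s via (2/n), flip via reciprocity, reduce):
  reciprocity: (113/139) -> +(139/113)
  reduce: (26/113)
  pull out 2: (2/113) = +1  (since 113 mod 8 = 1)
  reciprocity: (13/113) -> +(113/13)
  reduce: (9/13)
  reciprocity: (9/13) -> +(13/9)
  reduce: (4/9)
  pull out 2: (2/9) = +1  (since 9 mod 8 = 1)
  pull out 2: (2/9) = +1  (since 9 mod 8 = 1)
  (1/9) = 1
Product of signs = 1
(113/139) = 1

1


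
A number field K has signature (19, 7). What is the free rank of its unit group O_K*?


By Dirichlet's unit theorem:
rank = r1 + r2 - 1
= 19 + 7 - 1
= 25

25


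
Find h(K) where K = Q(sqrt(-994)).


K = Q(sqrt(-994)). d mod 4 = 2, so D = disc(K) = 4d = -3976
h(K) equals the number of primitive reduced positive-definite forms (a, b, c) = a*x^2 + b*x*y + c*y^2 with b^2 - 4ac = D,
where reduced means |b| <= a <= c, with b >= 0 whenever |b| = a or a = c, and primitive means gcd(a, b, c) = 1.
Reduced forces 3a^2 <= |D| = 3976, so 1 <= a <= 36; b must have the parity of D, and c = (b^2 - D)/(4a) must be an integer >= a.
Enumerate a = 1..36, b in [-a, a]:
  a=1: (1, 0, 994)  [1]
  a=2: (2, 0, 497)  [1]
  a=3..4: none
  a=5: (5, -2, 199), (5, 2, 199)  [2]
  a=6: none
  a=7: (7, 0, 142)  [1]
  a=8..9: none
  a=10: (10, -8, 101), (10, 8, 101)  [2]
  a=11..13: none
  a=14: (14, 0, 71)  [1]
  a=15..16: none
  a=17: (17, -6, 59), (17, 6, 59)  [2]
  a=18..22: none
  a=23: (23, -16, 46), (23, 16, 46)  [2]
  a=24: none
  a=25: (25, -18, 43), (25, 18, 43)  [2]
  a=26..33: none
  a=34: (34, -28, 35), (34, 28, 35)  [2]
  a=35..36: none
Total reduced forms: 1 + 1 + 2 + 1 + 2 + 1 + 2 + 2 + 2 + 2 = 16
h = 16

16


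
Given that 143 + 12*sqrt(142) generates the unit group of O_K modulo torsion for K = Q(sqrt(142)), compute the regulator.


epsilon = 143 + 12*sqrt(142)
= 285.9965
R = ln(285.9965)
= 5.6560

5.6560


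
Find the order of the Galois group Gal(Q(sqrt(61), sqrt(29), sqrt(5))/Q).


The 3 square roots of distinct primes are multiplicatively independent over Q,
so [K:Q] = 2^3 and Gal(K/Q) is isomorphic to (Z/2Z)^3.
|Gal| = 2^3 = 8

8


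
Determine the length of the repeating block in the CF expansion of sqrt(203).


Run the CF algorithm for sqrt(203).
a_0 = floor(sqrt(203)) = 14; set m_0=0, q_0=1.
Recurrence: m' = q*a - m,  q' = (d - m'^2)/q,  a' = floor((a_0 + m')/q').
  step 1: m=14, q=7, a=4
  step 2: m=14, q=1, a=28
a_2 = 2*a_0 = 28, so the period closes here.
sqrt(203) = [14; 4, 28]
Period length = 2

2


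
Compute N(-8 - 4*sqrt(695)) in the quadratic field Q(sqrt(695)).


N(a + b*sqrt(d)) = a^2 - d*b^2
= (-8)^2 - (695)*(-4)^2
= 64 - 11120
= -11056

-11056


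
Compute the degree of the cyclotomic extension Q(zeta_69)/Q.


The degree equals Euler's totient phi(69).
69 = 3 * 23
phi(69) = 44

44


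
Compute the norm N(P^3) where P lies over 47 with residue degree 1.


N(P^a) = p^(a*f)
= 47^(3*1)
= 47^3
= 103823

103823


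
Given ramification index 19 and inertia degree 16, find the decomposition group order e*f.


|D_P| = e * f
= 19 * 16
= 304

304


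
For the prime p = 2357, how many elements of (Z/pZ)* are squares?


For prime p, the number of non-zero quadratic residues is (p-1)/2.
= (2357-1)/2
= 1178

1178


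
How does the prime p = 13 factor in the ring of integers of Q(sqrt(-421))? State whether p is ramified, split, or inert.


K = Q(sqrt(-421)). Since d mod 4 = 3, disc(K) = -1684.
Check p | disc: -1684 mod 13 = 6.
p does not divide disc. Compute Legendre symbol (d/p):
8^((13-1)/2) mod 13 = -1
(d/p) = -1, so p is inert: (p) stays prime with e=1, f=2, g=1.
Therefore p is inert.

inert
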